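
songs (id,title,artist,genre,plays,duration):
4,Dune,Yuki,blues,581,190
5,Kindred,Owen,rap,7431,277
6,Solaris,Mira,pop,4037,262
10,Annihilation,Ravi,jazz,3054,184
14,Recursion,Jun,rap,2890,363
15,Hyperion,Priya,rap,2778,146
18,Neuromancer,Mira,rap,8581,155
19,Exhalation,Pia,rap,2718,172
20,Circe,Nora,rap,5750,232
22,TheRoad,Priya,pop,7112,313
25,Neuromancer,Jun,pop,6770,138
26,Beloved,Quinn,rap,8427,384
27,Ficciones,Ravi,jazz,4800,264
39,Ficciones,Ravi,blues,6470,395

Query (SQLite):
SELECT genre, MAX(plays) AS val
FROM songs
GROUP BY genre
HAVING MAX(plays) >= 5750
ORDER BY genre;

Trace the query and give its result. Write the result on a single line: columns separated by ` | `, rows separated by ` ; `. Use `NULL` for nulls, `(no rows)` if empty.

blues | 6470 ; pop | 7112 ; rap | 8581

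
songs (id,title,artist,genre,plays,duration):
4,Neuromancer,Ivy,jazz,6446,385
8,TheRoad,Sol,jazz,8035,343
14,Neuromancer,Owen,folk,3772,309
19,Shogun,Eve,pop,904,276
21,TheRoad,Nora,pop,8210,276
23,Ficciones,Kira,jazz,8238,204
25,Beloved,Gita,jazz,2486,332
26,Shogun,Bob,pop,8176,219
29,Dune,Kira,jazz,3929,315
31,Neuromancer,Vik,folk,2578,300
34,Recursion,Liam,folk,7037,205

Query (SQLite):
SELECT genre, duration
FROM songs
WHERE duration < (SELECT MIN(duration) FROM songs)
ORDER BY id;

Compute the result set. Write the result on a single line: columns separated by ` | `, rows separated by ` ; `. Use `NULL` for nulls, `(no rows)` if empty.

(no rows)

Scalar subquery: MIN(duration) over all songs rows = 204.
Keep rows where duration < that value.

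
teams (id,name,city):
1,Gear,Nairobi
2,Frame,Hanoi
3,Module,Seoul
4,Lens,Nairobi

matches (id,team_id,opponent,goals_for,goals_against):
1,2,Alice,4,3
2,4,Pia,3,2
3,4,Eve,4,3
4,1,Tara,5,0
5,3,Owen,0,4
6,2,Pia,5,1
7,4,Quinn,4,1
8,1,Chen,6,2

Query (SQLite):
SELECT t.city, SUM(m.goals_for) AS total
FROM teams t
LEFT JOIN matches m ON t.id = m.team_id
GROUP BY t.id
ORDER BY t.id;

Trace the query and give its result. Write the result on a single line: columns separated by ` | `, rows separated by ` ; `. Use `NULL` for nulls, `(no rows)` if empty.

Nairobi | 11 ; Hanoi | 9 ; Seoul | 0 ; Nairobi | 11

LEFT JOIN keeps every teams row; unmatched ones get NULL for matches columns.
Group by teams.id and compute SUM(m.goals_for). SUM over an all-NULL group is NULL.
  1: ids {4, 8} → SUM(m.goals_for)=11
  2: ids {1, 6} → SUM(m.goals_for)=9
  3: ids {5} → SUM(m.goals_for)=0
  4: ids {2, 3, 7} → SUM(m.goals_for)=11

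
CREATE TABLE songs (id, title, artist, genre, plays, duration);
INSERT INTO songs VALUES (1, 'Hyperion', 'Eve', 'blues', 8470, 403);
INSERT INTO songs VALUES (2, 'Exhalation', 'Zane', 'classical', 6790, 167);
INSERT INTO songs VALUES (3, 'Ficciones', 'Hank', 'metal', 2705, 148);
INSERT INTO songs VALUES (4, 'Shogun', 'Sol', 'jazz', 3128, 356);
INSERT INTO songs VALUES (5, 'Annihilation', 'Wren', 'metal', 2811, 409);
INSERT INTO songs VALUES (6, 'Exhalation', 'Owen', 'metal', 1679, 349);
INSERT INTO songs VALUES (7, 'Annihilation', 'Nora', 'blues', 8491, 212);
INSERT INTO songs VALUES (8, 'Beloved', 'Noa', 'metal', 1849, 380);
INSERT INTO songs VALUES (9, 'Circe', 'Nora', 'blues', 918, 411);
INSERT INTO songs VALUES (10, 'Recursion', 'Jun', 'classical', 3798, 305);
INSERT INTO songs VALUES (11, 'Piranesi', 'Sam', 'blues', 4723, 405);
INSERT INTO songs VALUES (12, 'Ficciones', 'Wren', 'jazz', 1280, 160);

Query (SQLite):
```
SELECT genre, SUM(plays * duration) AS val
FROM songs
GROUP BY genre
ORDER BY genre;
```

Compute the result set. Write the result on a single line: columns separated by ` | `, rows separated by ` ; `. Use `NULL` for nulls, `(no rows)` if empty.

For each row compute plays * duration.
Group by genre; take SUM of the expression per group.
  blues: ids {1, 7, 9, 11} → SUM(plays * duration)=7503615
  classical: ids {2, 10} → SUM(plays * duration)=2292320
  jazz: ids {4, 12} → SUM(plays * duration)=1318368
  metal: ids {3, 5, 6, 8} → SUM(plays * duration)=2838630

blues | 7503615 ; classical | 2292320 ; jazz | 1318368 ; metal | 2838630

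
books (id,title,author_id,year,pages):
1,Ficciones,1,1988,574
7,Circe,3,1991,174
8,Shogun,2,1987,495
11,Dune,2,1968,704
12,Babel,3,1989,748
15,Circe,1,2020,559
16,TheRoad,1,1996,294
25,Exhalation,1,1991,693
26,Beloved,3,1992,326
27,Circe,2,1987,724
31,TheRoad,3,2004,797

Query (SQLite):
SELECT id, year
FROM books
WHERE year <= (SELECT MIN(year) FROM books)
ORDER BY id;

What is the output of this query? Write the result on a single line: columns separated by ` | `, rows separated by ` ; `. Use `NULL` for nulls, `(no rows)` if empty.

Scalar subquery: MIN(year) over all books rows = 1968.
Keep rows where year <= that value.

11 | 1968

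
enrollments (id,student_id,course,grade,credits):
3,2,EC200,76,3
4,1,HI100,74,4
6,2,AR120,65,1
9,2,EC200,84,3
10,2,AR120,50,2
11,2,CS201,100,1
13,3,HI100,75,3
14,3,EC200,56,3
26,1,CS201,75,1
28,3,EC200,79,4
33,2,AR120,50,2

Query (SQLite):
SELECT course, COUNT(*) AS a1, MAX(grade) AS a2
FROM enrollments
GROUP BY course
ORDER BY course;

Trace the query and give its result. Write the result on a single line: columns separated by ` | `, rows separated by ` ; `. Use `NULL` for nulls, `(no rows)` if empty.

Group enrollments by course.
Per group compute: COUNT(*), MAX(grade).
  AR120: ids {6, 10, 33} → COUNT(*)=3, MAX(grade)=65
  CS201: ids {11, 26} → COUNT(*)=2, MAX(grade)=100
  EC200: ids {3, 9, 14, 28} → COUNT(*)=4, MAX(grade)=84
  HI100: ids {4, 13} → COUNT(*)=2, MAX(grade)=75

AR120 | 3 | 65 ; CS201 | 2 | 100 ; EC200 | 4 | 84 ; HI100 | 2 | 75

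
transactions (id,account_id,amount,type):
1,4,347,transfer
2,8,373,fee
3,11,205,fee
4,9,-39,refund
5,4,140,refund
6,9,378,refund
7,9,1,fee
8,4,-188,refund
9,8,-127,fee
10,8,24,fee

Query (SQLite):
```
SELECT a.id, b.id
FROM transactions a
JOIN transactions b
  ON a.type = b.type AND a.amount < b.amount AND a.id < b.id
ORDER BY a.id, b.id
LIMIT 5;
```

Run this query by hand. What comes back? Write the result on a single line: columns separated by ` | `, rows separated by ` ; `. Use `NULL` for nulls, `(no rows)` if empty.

Pairs (a,b) with same type, a.amount < b.amount, a.id < b.id.
type groups: fee:{2,3,7,9,10} refund:{4,5,6,8} transfer:{1}
Ordered by (a.id, b.id); first 5.

4 | 5 ; 4 | 6 ; 5 | 6 ; 7 | 10 ; 9 | 10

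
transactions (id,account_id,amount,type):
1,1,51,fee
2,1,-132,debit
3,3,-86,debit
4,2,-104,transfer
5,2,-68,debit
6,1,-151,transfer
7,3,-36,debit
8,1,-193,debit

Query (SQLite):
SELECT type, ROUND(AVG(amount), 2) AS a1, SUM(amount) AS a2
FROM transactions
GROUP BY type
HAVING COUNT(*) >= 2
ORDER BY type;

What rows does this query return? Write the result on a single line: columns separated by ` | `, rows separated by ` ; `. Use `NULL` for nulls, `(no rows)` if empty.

debit | -103 | -515 ; transfer | -127.5 | -255

Group transactions by type.
Per group compute: ROUND(AVG(amount), 2), SUM(amount).
HAVING: drop groups with fewer than 2 rows.
  debit: ids {2, 3, 5, 7, 8} → ROUND(AVG(amount), 2)=-103, SUM(amount)=-515
  fee: ids {1} → ROUND(AVG(amount), 2)=51, SUM(amount)=51
  transfer: ids {4, 6} → ROUND(AVG(amount), 2)=-127.5, SUM(amount)=-255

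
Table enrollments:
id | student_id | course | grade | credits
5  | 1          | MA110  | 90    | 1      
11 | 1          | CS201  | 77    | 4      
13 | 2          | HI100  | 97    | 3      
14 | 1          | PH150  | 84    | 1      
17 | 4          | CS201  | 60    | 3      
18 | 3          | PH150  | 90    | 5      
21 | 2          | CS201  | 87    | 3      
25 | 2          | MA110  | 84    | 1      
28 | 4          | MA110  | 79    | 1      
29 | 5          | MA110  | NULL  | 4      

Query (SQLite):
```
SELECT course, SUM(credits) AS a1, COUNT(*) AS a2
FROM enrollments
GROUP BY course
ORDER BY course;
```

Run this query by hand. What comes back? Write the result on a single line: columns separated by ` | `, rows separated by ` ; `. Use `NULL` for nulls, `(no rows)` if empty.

CS201 | 10 | 3 ; HI100 | 3 | 1 ; MA110 | 7 | 4 ; PH150 | 6 | 2

Group enrollments by course.
Per group compute: SUM(credits), COUNT(*).
  CS201: ids {11, 17, 21} → SUM(credits)=10, COUNT(*)=3
  HI100: ids {13} → SUM(credits)=3, COUNT(*)=1
  MA110: ids {5, 25, 28, 29} → SUM(credits)=7, COUNT(*)=4
  PH150: ids {14, 18} → SUM(credits)=6, COUNT(*)=2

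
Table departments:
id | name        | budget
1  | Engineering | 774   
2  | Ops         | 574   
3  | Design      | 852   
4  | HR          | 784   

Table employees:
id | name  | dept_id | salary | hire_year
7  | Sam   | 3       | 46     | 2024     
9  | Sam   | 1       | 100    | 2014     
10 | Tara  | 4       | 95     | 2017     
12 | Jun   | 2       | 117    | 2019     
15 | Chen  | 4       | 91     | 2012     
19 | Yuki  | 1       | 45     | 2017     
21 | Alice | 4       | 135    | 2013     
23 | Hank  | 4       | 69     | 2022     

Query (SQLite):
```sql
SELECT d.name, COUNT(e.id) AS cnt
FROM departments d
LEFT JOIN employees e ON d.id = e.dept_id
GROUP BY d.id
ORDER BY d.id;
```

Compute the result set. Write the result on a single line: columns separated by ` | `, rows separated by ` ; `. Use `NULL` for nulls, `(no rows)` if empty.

LEFT JOIN keeps every departments row; unmatched ones get NULL for employees columns.
Group by departments.id and compute COUNT(e.id). COUNT(col) of an all-NULL group is 0.
  1: ids {9, 19} → COUNT(e.id)=2
  2: ids {12} → COUNT(e.id)=1
  3: ids {7} → COUNT(e.id)=1
  4: ids {10, 15, 21, 23} → COUNT(e.id)=4

Engineering | 2 ; Ops | 1 ; Design | 1 ; HR | 4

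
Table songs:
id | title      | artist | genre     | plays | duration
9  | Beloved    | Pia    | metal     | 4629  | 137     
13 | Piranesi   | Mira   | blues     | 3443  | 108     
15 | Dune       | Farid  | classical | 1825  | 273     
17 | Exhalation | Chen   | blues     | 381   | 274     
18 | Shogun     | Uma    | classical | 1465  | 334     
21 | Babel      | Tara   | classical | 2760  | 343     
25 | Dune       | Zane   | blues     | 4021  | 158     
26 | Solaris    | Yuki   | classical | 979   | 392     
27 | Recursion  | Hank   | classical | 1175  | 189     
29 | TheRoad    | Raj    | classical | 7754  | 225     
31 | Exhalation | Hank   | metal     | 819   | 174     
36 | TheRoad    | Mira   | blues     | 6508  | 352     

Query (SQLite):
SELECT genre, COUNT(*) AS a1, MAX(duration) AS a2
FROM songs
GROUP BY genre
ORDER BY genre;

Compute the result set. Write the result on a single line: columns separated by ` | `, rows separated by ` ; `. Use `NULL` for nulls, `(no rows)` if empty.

blues | 4 | 352 ; classical | 6 | 392 ; metal | 2 | 174

Group songs by genre.
Per group compute: COUNT(*), MAX(duration).
  blues: ids {13, 17, 25, 36} → COUNT(*)=4, MAX(duration)=352
  classical: ids {15, 18, 21, 26, 27, 29} → COUNT(*)=6, MAX(duration)=392
  metal: ids {9, 31} → COUNT(*)=2, MAX(duration)=174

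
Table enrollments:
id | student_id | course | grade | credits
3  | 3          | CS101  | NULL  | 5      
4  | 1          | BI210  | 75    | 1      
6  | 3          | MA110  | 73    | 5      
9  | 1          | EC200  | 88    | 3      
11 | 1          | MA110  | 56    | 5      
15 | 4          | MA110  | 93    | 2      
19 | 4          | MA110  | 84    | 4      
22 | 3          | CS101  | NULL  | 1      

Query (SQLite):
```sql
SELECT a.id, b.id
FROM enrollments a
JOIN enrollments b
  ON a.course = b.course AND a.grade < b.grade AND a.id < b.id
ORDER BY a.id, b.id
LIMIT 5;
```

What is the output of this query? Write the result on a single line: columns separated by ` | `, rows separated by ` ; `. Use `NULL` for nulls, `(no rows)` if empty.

Pairs (a,b) with same course, a.grade < b.grade, a.id < b.id.
course groups: BI210:{4} CS101:{3,22} EC200:{9} MA110:{6,11,15,19}
Ordered by (a.id, b.id); first 5.

6 | 15 ; 6 | 19 ; 11 | 15 ; 11 | 19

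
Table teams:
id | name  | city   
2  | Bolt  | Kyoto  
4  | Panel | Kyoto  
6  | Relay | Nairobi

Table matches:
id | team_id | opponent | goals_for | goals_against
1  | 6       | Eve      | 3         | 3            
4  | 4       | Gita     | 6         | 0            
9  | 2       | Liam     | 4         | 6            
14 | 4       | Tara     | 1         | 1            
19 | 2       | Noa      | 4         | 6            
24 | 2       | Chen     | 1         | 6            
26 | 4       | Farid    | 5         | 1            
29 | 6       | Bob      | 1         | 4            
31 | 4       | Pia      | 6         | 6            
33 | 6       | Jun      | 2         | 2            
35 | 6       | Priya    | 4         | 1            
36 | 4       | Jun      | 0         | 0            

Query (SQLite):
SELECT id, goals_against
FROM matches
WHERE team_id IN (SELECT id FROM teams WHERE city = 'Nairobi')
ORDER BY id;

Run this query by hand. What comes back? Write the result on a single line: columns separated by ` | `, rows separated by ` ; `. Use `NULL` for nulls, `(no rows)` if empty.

1 | 3 ; 29 | 4 ; 33 | 2 ; 35 | 1

Inner query: teams.id where city = 'Nairobi'.
Outer: keep matches rows whose team_id is in that set.
Inner query → {6}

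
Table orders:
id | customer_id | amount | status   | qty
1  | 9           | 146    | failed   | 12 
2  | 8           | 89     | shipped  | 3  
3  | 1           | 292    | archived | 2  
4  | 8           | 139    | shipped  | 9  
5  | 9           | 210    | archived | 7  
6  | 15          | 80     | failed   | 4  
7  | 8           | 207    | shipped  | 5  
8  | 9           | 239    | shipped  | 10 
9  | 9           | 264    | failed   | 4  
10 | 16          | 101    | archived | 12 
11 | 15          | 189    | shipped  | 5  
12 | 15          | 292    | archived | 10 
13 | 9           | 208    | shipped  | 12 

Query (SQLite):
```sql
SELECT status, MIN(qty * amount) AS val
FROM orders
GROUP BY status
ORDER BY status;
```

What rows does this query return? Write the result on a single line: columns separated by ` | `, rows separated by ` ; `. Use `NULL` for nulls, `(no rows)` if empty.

For each row compute qty * amount.
Group by status; take MIN of the expression per group.
  archived: ids {3, 5, 10, 12} → MIN(qty * amount)=584
  failed: ids {1, 6, 9} → MIN(qty * amount)=320
  shipped: ids {2, 4, 7, 8, 11, 13} → MIN(qty * amount)=267

archived | 584 ; failed | 320 ; shipped | 267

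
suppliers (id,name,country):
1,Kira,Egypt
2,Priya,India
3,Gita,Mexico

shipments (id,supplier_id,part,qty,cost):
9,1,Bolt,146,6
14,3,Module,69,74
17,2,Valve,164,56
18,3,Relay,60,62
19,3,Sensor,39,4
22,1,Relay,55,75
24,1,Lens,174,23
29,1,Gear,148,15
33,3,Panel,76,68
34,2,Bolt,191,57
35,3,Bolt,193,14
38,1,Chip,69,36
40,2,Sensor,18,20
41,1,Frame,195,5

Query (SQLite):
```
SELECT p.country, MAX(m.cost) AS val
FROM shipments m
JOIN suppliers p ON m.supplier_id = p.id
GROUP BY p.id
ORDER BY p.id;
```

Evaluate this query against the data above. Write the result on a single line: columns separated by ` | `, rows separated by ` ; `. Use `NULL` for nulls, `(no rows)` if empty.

Join each shipments row to its suppliers via supplier_id.
Group joined rows by suppliers.id; compute MAX(m.cost) per group.
  1: ids {9, 22, 24, 29, 38, 41} → MAX(m.cost)=75
  2: ids {17, 34, 40} → MAX(m.cost)=57
  3: ids {14, 18, 19, 33, 35} → MAX(m.cost)=74

Egypt | 75 ; India | 57 ; Mexico | 74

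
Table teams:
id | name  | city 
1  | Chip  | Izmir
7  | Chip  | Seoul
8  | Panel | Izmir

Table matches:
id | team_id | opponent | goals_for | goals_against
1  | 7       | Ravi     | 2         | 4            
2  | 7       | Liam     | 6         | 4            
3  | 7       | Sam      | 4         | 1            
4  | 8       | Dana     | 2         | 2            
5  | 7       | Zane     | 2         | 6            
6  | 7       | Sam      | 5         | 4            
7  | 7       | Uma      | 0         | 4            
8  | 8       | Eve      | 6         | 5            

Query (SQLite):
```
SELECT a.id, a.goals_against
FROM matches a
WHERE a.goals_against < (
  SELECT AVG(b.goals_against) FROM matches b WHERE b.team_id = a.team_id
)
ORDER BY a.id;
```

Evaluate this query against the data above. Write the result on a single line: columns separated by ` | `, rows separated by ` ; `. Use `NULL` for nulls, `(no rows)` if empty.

3 | 1 ; 4 | 2

For each matches row a, compute AVG(goals_against) over rows sharing a.team_id.
Keep row a if a.goals_against < that per-group AVG.
  team_id=7: AVG(goals_against) = 3.833333
  team_id=8: AVG(goals_against) = 3.5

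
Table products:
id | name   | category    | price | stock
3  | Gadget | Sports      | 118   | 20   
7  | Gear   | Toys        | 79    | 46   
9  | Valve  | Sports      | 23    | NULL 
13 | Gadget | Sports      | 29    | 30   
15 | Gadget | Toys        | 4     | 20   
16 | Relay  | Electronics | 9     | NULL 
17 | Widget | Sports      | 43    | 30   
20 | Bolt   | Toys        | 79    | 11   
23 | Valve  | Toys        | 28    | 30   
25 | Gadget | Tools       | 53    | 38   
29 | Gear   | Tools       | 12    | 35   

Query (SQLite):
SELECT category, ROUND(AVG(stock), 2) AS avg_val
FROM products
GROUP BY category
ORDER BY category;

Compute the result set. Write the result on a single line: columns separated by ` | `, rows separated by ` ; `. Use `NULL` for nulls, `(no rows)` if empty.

Electronics | NULL ; Sports | 26.67 ; Tools | 36.5 ; Toys | 26.75

Partition products by category; compute ROUND(AVG(stock), 2) within each group.
  Electronics: ids {16} → ROUND(AVG(stock), 2)=NULL
  Sports: ids {3, 9, 13, 17} → ROUND(AVG(stock), 2)=26.67
  Tools: ids {25, 29} → ROUND(AVG(stock), 2)=36.5
  Toys: ids {7, 15, 20, 23} → ROUND(AVG(stock), 2)=26.75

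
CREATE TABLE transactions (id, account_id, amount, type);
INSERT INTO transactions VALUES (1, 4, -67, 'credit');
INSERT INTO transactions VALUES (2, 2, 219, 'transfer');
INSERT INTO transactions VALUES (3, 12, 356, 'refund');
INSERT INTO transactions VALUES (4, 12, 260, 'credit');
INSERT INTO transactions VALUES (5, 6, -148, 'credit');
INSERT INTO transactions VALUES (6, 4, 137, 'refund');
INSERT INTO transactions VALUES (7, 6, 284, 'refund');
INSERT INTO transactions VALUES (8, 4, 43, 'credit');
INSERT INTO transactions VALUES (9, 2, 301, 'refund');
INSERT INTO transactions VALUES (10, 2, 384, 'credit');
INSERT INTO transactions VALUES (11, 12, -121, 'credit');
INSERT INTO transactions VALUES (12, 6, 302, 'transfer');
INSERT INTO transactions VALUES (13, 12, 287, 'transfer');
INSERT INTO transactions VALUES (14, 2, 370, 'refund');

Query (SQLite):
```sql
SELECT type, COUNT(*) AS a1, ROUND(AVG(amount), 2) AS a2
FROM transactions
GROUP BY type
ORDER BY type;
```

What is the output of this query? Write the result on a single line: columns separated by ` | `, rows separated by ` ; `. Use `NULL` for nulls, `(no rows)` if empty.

Group transactions by type.
Per group compute: COUNT(*), ROUND(AVG(amount), 2).
  credit: ids {1, 4, 5, 8, 10, 11} → COUNT(*)=6, ROUND(AVG(amount), 2)=58.5
  refund: ids {3, 6, 7, 9, 14} → COUNT(*)=5, ROUND(AVG(amount), 2)=289.6
  transfer: ids {2, 12, 13} → COUNT(*)=3, ROUND(AVG(amount), 2)=269.33

credit | 6 | 58.5 ; refund | 5 | 289.6 ; transfer | 3 | 269.33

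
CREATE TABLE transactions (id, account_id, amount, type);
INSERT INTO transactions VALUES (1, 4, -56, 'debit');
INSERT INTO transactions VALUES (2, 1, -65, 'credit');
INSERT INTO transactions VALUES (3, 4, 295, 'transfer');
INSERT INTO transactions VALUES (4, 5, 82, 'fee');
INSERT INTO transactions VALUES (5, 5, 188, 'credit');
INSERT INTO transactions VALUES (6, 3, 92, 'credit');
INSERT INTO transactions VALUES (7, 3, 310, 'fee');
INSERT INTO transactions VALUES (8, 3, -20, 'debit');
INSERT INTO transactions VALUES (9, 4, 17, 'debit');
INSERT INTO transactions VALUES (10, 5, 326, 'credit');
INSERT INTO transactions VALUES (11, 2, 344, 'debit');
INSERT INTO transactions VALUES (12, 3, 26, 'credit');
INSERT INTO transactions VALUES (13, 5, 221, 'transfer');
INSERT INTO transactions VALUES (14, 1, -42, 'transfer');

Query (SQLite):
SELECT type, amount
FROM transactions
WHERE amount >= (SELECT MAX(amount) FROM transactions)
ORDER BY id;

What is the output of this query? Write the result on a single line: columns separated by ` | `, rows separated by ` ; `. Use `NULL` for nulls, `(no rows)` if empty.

Scalar subquery: MAX(amount) over all transactions rows = 344.
Keep rows where amount >= that value.

debit | 344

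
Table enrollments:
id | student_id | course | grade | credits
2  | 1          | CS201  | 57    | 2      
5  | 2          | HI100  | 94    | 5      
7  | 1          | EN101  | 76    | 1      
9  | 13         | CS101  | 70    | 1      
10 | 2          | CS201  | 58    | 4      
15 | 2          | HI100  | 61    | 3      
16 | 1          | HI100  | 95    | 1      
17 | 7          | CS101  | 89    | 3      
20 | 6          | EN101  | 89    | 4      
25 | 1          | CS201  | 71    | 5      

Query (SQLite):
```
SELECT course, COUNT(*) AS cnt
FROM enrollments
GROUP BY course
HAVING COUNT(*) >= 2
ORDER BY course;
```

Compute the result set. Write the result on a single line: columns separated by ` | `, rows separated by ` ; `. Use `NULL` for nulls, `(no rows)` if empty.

Partition enrollments by course; compute COUNT(*) within each group.
HAVING: keep groups with count ≥ 2.
  CS101: ids {9, 17} → COUNT(*)=2
  CS201: ids {2, 10, 25} → COUNT(*)=3
  EN101: ids {7, 20} → COUNT(*)=2
  HI100: ids {5, 15, 16} → COUNT(*)=3

CS101 | 2 ; CS201 | 3 ; EN101 | 2 ; HI100 | 3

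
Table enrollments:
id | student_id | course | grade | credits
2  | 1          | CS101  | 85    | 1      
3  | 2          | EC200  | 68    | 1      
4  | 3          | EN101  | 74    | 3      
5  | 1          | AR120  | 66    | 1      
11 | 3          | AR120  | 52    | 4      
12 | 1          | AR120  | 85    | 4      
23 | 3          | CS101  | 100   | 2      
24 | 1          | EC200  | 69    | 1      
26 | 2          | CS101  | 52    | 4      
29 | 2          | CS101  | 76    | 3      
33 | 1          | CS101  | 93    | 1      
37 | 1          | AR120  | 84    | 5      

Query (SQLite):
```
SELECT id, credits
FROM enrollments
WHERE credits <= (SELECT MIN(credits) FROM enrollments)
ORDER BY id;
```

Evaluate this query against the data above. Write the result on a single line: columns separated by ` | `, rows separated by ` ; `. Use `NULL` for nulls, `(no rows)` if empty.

2 | 1 ; 3 | 1 ; 5 | 1 ; 24 | 1 ; 33 | 1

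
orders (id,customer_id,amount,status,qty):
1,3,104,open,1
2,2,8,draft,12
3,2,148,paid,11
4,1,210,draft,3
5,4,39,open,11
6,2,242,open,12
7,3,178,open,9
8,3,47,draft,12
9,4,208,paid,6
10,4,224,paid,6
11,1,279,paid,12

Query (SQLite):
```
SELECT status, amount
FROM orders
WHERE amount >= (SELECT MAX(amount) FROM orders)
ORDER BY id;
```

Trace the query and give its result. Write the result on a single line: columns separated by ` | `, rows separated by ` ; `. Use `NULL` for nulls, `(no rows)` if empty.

paid | 279

Scalar subquery: MAX(amount) over all orders rows = 279.
Keep rows where amount >= that value.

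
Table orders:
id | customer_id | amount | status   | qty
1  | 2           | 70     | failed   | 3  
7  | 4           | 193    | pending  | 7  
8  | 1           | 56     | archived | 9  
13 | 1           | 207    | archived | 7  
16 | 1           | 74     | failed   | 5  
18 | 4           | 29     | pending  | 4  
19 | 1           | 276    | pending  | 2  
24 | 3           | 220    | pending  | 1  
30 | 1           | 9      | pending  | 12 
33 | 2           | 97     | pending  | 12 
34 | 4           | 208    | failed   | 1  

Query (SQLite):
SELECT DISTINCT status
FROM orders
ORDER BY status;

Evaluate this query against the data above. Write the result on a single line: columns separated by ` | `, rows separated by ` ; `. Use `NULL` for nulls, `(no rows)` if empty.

Collect distinct status values from orders.

archived ; failed ; pending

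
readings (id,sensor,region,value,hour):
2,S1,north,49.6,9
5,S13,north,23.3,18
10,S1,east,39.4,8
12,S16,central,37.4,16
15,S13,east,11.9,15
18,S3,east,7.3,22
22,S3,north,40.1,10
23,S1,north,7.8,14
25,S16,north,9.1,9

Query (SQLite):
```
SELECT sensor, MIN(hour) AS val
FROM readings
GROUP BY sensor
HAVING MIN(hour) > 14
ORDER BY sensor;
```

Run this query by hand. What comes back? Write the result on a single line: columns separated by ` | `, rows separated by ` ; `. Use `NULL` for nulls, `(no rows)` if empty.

Partition readings by sensor; compute MIN(hour) within each group.
HAVING: keep groups where MIN(hour) > 14.
  S1: ids {2, 10, 23} → MIN(hour)=8
  S13: ids {5, 15} → MIN(hour)=15
  S16: ids {12, 25} → MIN(hour)=9
  S3: ids {18, 22} → MIN(hour)=10

S13 | 15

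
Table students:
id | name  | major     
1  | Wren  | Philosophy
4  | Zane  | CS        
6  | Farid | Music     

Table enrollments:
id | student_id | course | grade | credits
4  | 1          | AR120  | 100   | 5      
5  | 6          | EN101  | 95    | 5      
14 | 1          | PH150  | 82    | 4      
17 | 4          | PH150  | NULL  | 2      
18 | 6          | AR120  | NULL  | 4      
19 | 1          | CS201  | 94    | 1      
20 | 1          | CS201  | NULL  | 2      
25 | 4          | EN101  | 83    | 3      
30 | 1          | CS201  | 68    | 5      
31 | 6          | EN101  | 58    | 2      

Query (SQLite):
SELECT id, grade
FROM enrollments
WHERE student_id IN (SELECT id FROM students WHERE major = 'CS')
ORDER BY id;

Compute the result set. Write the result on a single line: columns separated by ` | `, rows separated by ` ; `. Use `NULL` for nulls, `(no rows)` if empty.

Inner query: students.id where major = 'CS'.
Outer: keep enrollments rows whose student_id is in that set.
Inner query → {4}

17 | NULL ; 25 | 83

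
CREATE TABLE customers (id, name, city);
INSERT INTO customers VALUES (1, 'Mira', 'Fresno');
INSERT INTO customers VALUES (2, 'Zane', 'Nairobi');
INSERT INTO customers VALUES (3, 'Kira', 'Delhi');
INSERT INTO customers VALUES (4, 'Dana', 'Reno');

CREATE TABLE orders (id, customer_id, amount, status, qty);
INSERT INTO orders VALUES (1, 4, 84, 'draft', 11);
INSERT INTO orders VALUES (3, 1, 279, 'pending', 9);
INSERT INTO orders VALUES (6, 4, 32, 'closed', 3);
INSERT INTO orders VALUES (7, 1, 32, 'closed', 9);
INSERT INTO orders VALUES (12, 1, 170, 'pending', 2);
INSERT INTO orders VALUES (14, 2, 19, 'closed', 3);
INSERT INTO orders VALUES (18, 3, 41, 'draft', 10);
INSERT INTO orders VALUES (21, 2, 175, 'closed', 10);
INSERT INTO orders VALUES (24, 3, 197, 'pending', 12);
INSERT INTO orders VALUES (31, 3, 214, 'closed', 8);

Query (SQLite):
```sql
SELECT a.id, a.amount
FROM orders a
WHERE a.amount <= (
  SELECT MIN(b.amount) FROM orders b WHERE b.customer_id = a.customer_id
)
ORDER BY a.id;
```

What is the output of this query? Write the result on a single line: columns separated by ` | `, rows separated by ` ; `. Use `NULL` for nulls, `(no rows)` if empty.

6 | 32 ; 7 | 32 ; 14 | 19 ; 18 | 41

For each orders row a, compute MIN(amount) over rows sharing a.customer_id.
Keep row a if a.amount <= that per-group MIN.
  customer_id=1: MIN(amount) = 32
  customer_id=2: MIN(amount) = 19
  customer_id=3: MIN(amount) = 41
  customer_id=4: MIN(amount) = 32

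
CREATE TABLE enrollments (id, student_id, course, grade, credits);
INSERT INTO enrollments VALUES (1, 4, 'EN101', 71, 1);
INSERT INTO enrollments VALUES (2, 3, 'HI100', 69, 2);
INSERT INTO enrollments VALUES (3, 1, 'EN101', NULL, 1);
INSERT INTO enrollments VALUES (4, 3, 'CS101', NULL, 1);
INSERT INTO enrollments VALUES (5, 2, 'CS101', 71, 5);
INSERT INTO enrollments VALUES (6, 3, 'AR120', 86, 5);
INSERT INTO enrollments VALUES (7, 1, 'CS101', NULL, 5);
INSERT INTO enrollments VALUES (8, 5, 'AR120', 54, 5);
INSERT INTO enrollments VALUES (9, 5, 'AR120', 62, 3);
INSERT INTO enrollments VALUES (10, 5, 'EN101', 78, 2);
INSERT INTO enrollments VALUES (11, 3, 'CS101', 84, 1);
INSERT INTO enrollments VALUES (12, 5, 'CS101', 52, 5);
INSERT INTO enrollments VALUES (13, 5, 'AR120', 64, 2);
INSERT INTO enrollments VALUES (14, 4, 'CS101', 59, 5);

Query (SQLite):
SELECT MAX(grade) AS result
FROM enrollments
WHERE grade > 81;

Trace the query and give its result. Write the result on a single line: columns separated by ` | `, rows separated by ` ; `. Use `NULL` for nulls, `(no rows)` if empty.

86

Rows where grade > 81 → grade values: [86, 84].
MAX of non-NULL values = 86.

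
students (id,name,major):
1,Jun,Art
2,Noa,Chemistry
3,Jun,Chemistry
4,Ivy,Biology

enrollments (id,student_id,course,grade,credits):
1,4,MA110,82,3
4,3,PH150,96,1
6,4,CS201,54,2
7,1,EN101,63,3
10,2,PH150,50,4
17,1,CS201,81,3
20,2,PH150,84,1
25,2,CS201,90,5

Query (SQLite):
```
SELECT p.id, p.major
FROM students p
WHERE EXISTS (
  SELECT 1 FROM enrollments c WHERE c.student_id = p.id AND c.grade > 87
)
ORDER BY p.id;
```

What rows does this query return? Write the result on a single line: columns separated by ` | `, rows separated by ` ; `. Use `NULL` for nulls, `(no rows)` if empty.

For each students row, check whether any enrollments with matching student_id has grade > 87.
Keep rows where that is true.

2 | Chemistry ; 3 | Chemistry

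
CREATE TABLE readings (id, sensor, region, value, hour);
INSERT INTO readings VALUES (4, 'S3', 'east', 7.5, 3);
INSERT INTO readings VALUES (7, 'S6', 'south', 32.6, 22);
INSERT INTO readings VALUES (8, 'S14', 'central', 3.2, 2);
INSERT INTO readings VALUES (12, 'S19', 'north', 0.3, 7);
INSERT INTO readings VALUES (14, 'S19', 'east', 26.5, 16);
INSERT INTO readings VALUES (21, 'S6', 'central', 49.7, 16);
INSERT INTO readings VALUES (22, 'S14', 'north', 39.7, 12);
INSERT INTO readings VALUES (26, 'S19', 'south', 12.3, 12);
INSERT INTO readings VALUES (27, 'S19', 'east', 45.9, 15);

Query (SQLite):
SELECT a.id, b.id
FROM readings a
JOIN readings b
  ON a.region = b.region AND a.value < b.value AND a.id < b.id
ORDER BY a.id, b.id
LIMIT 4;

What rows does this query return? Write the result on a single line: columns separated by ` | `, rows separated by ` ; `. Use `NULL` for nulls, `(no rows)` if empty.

Pairs (a,b) with same region, a.value < b.value, a.id < b.id.
region groups: central:{8,21} east:{4,14,27} north:{12,22} south:{7,26}
Ordered by (a.id, b.id); first 4.

4 | 14 ; 4 | 27 ; 8 | 21 ; 12 | 22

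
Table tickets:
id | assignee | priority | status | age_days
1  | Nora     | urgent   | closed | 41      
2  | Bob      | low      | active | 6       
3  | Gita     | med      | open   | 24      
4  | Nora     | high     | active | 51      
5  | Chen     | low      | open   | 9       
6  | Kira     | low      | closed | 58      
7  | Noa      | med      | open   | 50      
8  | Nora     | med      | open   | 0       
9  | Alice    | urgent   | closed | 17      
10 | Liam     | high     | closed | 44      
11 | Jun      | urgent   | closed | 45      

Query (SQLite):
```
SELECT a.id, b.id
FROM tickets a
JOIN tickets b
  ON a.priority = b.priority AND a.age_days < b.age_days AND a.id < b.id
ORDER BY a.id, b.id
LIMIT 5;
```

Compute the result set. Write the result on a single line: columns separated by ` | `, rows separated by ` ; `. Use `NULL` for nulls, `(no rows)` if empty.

Pairs (a,b) with same priority, a.age_days < b.age_days, a.id < b.id.
priority groups: high:{4,10} low:{2,5,6} med:{3,7,8} urgent:{1,9,11}
Ordered by (a.id, b.id); first 5.

1 | 11 ; 2 | 5 ; 2 | 6 ; 3 | 7 ; 5 | 6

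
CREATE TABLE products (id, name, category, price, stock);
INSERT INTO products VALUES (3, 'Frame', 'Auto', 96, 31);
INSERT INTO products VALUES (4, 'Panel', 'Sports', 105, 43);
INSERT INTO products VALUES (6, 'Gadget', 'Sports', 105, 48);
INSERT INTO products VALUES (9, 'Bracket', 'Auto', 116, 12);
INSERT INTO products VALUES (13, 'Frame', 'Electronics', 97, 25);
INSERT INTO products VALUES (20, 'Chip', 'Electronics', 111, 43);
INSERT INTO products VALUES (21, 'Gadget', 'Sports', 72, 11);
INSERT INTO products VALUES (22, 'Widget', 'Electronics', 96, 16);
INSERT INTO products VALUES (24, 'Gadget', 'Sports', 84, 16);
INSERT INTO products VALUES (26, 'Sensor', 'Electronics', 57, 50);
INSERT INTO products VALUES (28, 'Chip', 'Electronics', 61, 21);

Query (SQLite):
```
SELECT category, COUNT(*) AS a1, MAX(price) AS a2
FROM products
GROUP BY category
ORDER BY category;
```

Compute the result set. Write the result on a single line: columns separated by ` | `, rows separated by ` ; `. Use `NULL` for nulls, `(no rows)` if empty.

Auto | 2 | 116 ; Electronics | 5 | 111 ; Sports | 4 | 105

Group products by category.
Per group compute: COUNT(*), MAX(price).
  Auto: ids {3, 9} → COUNT(*)=2, MAX(price)=116
  Electronics: ids {13, 20, 22, 26, 28} → COUNT(*)=5, MAX(price)=111
  Sports: ids {4, 6, 21, 24} → COUNT(*)=4, MAX(price)=105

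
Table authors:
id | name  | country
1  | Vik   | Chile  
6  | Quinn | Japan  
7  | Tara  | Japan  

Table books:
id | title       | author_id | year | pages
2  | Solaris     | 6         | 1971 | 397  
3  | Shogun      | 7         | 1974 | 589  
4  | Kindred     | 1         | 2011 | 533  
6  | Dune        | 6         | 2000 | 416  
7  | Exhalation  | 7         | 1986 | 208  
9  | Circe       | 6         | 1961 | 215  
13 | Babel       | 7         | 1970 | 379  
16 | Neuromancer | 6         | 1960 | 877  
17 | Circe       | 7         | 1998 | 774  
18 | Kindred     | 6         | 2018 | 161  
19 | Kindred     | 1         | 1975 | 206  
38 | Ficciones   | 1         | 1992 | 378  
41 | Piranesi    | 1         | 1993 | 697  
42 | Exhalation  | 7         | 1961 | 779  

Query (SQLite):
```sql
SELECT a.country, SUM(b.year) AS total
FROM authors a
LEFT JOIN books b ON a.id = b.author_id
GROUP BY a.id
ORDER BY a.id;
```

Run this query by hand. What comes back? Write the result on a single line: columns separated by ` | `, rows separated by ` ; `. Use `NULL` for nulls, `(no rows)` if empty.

Chile | 7971 ; Japan | 9910 ; Japan | 9889

LEFT JOIN keeps every authors row; unmatched ones get NULL for books columns.
Group by authors.id and compute SUM(b.year). SUM over an all-NULL group is NULL.
  1: ids {4, 19, 38, 41} → SUM(b.year)=7971
  6: ids {2, 6, 9, 16, 18} → SUM(b.year)=9910
  7: ids {3, 7, 13, 17, 42} → SUM(b.year)=9889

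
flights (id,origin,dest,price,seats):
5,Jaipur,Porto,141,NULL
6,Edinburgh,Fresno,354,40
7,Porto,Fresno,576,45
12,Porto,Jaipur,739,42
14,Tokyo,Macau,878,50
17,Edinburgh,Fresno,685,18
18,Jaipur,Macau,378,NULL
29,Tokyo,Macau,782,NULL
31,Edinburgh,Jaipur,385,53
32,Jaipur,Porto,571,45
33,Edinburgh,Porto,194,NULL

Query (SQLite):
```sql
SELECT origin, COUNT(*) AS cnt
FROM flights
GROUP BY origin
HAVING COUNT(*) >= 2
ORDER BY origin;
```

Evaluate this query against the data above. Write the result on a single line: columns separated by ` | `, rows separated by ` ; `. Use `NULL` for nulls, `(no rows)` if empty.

Partition flights by origin; compute COUNT(*) within each group.
HAVING: keep groups with count ≥ 2.
  Edinburgh: ids {6, 17, 31, 33} → COUNT(*)=4
  Jaipur: ids {5, 18, 32} → COUNT(*)=3
  Porto: ids {7, 12} → COUNT(*)=2
  Tokyo: ids {14, 29} → COUNT(*)=2

Edinburgh | 4 ; Jaipur | 3 ; Porto | 2 ; Tokyo | 2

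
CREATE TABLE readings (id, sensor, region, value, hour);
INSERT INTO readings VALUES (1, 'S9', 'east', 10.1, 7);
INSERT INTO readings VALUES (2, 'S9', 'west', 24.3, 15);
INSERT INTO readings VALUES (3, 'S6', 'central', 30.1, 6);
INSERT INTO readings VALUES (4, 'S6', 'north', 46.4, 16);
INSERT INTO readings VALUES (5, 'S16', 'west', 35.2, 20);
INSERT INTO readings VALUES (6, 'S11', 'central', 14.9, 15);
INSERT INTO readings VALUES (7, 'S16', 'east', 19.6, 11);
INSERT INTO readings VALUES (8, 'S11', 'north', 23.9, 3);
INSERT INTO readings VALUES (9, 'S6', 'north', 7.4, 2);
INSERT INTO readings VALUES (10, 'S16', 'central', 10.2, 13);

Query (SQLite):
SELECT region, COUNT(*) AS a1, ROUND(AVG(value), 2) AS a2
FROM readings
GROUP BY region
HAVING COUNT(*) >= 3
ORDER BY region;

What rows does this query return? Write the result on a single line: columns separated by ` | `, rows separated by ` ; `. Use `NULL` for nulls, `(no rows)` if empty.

Group readings by region.
Per group compute: COUNT(*), ROUND(AVG(value), 2).
HAVING: drop groups with fewer than 3 rows.
  central: ids {3, 6, 10} → COUNT(*)=3, ROUND(AVG(value), 2)=18.4
  east: ids {1, 7} → COUNT(*)=2, ROUND(AVG(value), 2)=14.85
  north: ids {4, 8, 9} → COUNT(*)=3, ROUND(AVG(value), 2)=25.9
  west: ids {2, 5} → COUNT(*)=2, ROUND(AVG(value), 2)=29.75

central | 3 | 18.4 ; north | 3 | 25.9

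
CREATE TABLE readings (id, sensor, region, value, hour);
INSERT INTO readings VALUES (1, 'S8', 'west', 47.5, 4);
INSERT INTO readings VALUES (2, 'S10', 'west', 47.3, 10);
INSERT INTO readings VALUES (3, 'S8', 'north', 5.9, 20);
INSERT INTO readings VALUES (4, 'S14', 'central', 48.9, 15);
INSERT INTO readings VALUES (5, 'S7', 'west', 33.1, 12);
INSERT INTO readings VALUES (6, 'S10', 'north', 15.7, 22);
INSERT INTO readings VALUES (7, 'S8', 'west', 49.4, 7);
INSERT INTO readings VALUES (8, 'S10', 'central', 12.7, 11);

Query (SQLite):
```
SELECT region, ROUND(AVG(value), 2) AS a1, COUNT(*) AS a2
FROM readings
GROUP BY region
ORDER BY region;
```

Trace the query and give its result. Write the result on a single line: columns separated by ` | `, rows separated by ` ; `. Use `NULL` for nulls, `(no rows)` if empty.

Group readings by region.
Per group compute: ROUND(AVG(value), 2), COUNT(*).
  central: ids {4, 8} → ROUND(AVG(value), 2)=30.8, COUNT(*)=2
  north: ids {3, 6} → ROUND(AVG(value), 2)=10.8, COUNT(*)=2
  west: ids {1, 2, 5, 7} → ROUND(AVG(value), 2)=44.33, COUNT(*)=4

central | 30.8 | 2 ; north | 10.8 | 2 ; west | 44.33 | 4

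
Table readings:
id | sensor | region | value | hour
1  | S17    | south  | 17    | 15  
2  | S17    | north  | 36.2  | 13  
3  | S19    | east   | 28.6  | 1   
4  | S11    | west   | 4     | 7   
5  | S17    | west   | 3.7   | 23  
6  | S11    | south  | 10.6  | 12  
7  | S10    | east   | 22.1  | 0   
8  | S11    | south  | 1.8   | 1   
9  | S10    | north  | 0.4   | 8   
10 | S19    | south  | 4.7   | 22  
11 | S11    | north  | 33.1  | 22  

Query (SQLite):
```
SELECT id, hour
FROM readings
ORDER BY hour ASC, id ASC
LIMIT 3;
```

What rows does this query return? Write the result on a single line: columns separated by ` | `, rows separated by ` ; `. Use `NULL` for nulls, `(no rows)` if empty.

7 | 0 ; 3 | 1 ; 8 | 1

Sort by hour asc, tiebreak id asc: (0, id=7), (1, id=3), (1, id=8), (7, id=4), (8, id=9), (12, id=6) …. Take first 3.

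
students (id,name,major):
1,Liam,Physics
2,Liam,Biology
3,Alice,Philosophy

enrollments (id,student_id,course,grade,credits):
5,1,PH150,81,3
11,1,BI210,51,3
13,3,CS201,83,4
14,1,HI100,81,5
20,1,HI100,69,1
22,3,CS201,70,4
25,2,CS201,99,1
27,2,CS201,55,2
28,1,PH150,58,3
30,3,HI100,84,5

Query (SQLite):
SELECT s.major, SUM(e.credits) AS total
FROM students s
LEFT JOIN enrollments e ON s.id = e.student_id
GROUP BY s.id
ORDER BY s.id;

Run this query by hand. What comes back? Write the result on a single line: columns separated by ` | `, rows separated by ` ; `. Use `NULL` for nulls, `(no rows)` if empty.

Physics | 15 ; Biology | 3 ; Philosophy | 13

LEFT JOIN keeps every students row; unmatched ones get NULL for enrollments columns.
Group by students.id and compute SUM(e.credits). SUM over an all-NULL group is NULL.
  1: ids {5, 11, 14, 20, 28} → SUM(e.credits)=15
  2: ids {25, 27} → SUM(e.credits)=3
  3: ids {13, 22, 30} → SUM(e.credits)=13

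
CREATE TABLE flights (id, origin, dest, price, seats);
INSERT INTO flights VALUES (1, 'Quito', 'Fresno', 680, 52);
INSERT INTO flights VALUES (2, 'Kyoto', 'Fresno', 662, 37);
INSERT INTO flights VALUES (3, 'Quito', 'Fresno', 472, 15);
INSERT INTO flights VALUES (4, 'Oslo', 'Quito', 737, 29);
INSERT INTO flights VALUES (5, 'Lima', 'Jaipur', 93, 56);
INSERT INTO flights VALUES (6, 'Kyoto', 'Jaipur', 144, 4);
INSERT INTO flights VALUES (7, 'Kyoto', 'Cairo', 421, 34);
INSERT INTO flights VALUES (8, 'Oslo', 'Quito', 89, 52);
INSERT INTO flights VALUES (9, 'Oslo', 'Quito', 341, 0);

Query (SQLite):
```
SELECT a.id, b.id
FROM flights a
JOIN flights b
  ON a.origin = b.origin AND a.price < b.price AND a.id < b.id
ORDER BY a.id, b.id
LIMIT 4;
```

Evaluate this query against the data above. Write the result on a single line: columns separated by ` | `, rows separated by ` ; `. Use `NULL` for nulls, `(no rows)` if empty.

6 | 7 ; 8 | 9

Pairs (a,b) with same origin, a.price < b.price, a.id < b.id.
origin groups: Kyoto:{2,6,7} Lima:{5} Oslo:{4,8,9} Quito:{1,3}
Ordered by (a.id, b.id); first 4.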